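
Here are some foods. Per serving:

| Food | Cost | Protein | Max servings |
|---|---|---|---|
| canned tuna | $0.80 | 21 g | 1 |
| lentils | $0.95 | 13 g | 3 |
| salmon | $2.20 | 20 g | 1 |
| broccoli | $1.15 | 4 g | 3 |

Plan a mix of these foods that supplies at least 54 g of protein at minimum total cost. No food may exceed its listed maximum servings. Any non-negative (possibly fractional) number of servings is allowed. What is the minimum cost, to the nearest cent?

$3.21

Cost per g of protein: canned tuna $0.0381, lentils $0.0731, salmon $0.1100, broccoli $0.2875.
Take 1 serving of canned tuna: +21.0 g protein for $0.80 (total $0.80, still need 33.0 g).
Take 2.538 servings of lentils: +33.0 g protein for $2.41 (total $3.21, still need 0.0 g).
Greedy by cheapest-per-g is optimal for a single linear constraint, so the minimum cost is $3.21.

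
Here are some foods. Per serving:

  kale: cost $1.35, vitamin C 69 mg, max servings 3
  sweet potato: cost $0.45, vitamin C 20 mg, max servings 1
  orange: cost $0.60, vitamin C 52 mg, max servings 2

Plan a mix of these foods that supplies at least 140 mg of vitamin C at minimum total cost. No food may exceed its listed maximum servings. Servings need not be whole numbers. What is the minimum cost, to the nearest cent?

$1.90

Cost per mg of vitamin C: orange $0.0115, kale $0.0196, sweet potato $0.0225.
Take 2 servings of orange: +104.0 mg vitamin C for $1.20 (total $1.20, still need 36.0 mg).
Take 0.5217 servings of kale: +36.0 mg vitamin C for $0.70 (total $1.90, still need 0.0 mg).
Filling from the cheapest source first is optimal under one linear minimum: $1.90.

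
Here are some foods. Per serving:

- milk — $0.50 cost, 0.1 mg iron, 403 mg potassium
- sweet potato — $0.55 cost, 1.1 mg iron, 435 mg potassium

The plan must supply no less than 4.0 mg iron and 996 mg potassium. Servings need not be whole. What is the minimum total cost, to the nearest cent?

Minimising a linear cost over {iron ≥ 4.0, potassium ≥ 996, servings ≥ 0} — the optimum is at a vertex, using one or two foods.
milk only: max(4.0/0.1, 996/403) = 40 servings → $20.00.
sweet potato only: max(4.0/1.1, 996/435) = 3.636 servings → $2.00.
milk + sweet potato with both targets exact would need a negative amount; discard.
Cheapest feasible corner: $2.00.

$2.00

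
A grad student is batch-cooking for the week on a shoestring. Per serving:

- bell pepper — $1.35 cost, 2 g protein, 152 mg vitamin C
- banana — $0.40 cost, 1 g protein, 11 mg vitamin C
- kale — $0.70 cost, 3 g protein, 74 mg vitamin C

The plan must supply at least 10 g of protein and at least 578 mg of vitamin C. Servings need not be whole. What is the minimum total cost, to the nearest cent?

Two binding constraints pin down two serving amounts, so the optimal mix uses at most two foods. The candidates are each food alone (scaled to the tighter of protein/vitamin C) and each pair with both constraints tight.
bell pepper only: max(10/2, 578/152) = 5 servings → $6.75.
banana only: max(10/1, 578/11) = 52.55 servings → $21.02.
kale only: max(10/3, 578/74) = 7.811 servings → $5.47.
bell pepper + banana with both tight: 3.6 servings and 2.8 servings → $5.98.
bell pepper + kale with both tight: 3.227 servings and 1.182 servings → $5.18.
banana + kale: the both-tight solution has a negative serving — not a feasible corner.
So the least-cost plan costs $5.18.

$5.18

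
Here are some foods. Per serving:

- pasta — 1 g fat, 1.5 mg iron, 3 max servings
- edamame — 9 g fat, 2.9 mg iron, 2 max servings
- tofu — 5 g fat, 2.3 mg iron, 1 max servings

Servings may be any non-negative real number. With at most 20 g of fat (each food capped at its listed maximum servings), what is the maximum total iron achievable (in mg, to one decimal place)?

10.7 mg

Iron per g fat: pasta 1.5, tofu 0.46, edamame 0.3222.
Take 3 servings of pasta: uses 3 g fat, +4.5 mg iron (running total 4.5 mg).
Take 1 serving of tofu: uses 5 g fat, +2.3 mg iron (running total 6.8 mg).
Take 1.333 servings of edamame: uses 12 g fat, +3.9 mg iron (running total 10.7 mg).
Filling greedily by iron-per-g fat is optimal for one linear limit, giving 10.7 mg.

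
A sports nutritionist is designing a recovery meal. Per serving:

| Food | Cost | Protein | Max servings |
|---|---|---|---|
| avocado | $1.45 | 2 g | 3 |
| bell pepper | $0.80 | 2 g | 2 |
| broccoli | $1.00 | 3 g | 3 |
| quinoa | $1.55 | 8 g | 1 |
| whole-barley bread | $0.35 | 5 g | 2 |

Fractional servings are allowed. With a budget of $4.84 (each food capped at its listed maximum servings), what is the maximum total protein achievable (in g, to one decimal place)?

25.8 g

Protein per dollar: whole-barley bread 14.29, quinoa 5.161, broccoli 3, bell pepper 2.5, avocado 1.379.
Take 2 servings of whole-barley bread: spends $0.70, +10.0 g protein (running total 10.0 g).
Take 1 serving of quinoa: spends $1.55, +8.0 g protein (running total 18.0 g).
Take 2.59 servings of broccoli: spends $2.59, +7.8 g protein (running total 25.8 g).
Greedy by best ratio exhausts the cost allowance optimally: 25.8 g.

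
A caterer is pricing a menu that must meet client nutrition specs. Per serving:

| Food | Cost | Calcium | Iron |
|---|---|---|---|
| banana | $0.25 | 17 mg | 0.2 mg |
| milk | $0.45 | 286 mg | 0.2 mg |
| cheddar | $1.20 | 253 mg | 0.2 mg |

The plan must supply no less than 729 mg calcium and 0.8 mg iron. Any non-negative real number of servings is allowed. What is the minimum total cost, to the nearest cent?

This is a tiny linear program; its minimum lies at a vertex of the feasible set. List the vertices and price them.
banana only: max(729/17, 0.8/0.2) = 42.88 servings → $10.72.
milk only: max(729/286, 0.8/0.2) = 4 servings → $1.80.
cheddar only: max(729/253, 0.8/0.2) = 4 servings → $4.80.
banana + milk with both tight: 1.543 servings and 2.457 servings → $1.49.
banana + cheddar with both tight: 1.199 servings and 2.801 servings → $3.66.
milk + cheddar: the both-tight solution has a negative serving — not a feasible corner.
So the least-cost plan costs $1.49.

$1.49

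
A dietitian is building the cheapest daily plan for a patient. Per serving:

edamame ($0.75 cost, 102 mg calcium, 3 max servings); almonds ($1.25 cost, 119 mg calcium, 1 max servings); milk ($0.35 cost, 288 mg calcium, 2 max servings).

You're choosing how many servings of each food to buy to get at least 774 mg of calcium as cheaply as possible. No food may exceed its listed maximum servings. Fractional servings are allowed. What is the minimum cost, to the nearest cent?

$2.16

Cost per mg of calcium: milk $0.0012, edamame $0.0074, almonds $0.0105.
Take 2 servings of milk: +576.0 mg calcium for $0.70 (total $0.70, still need 198.0 mg).
Take 1.941 servings of edamame: +198.0 mg calcium for $1.46 (total $2.16, still need 0.0 mg).
Filling from the cheapest source first is optimal under one linear minimum: $2.16.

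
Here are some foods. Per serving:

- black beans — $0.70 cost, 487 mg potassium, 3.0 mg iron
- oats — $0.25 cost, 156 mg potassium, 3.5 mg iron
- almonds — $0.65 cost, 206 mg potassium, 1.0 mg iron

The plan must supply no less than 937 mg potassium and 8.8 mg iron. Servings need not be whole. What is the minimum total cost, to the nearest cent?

This is a tiny linear program; its minimum lies at a vertex of the feasible set. List the vertices and price them.
black beans only: max(937/487, 8.8/3.0) = 2.933 servings → $2.05.
oats only: max(937/156, 8.8/3.5) = 6.006 servings → $1.50.
almonds only: max(937/206, 8.8/1.0) = 8.8 servings → $5.72.
black beans + oats with both tight: 1.542 servings and 1.193 servings → $1.38.
black beans + almonds: intersection lies outside the first quadrant.
oats + almonds with both tight: 1.55 servings and 3.375 servings → $2.58.
So the least-cost plan costs $1.38.

$1.38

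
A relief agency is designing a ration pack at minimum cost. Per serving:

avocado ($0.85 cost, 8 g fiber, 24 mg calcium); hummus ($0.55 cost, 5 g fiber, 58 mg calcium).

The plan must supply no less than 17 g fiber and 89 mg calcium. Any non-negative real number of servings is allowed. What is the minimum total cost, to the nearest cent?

avocado only: max(17/8, 89/24) = 3.708 servings → $3.15.
hummus only: max(17/5, 89/58) = 3.4 servings → $1.87.
avocado + hummus with both tight: 1.573 servings and 0.8837 servings → $1.82.
So the least-cost plan costs $1.82.

$1.82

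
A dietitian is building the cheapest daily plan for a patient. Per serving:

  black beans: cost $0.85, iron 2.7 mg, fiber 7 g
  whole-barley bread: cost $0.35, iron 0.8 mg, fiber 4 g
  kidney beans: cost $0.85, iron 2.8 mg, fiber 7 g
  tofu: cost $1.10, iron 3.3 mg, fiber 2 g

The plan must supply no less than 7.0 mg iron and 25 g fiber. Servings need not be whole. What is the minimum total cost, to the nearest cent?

$2.53

This is a tiny linear program; its minimum lies at a vertex of the feasible set. List the vertices and price them.
black beans only: max(7.0/2.7, 25/7) = 3.571 servings → $3.04.
whole-barley bread only: max(7.0/0.8, 25/4) = 8.75 servings → $3.06.
kidney beans only: max(7.0/2.8, 25/7) = 3.571 servings → $3.04.
tofu only: max(7.0/3.3, 25/2) = 12.5 servings → $13.75.
black beans + whole-barley bread with both tight: 1.538 servings and 3.558 servings → $2.55.
black beans + kidney beans: the both-tight solution has a negative serving — not a feasible corner.
black beans + tofu: the both-tight solution has a negative serving — not a feasible corner.
whole-barley bread + kidney beans with both tight: 3.75 servings and 1.429 servings → $2.53.
whole-barley bread + tofu with both tight: 5.905 servings and 0.6897 servings → $2.83.
kidney beans + tofu with both targets exact would need a negative amount; discard.
Cheapest feasible corner: $2.53.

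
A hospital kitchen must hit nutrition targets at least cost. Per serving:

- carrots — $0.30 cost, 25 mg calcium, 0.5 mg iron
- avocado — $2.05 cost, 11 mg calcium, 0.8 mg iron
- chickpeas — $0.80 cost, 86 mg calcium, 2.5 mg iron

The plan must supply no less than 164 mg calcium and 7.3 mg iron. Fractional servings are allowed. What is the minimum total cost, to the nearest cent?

$2.34

carrots only: max(164/25, 7.3/0.5) = 14.6 servings → $4.38.
avocado only: max(164/11, 7.3/0.8) = 14.91 servings → $30.56.
chickpeas only: max(164/86, 7.3/2.5) = 2.92 servings → $2.34.
carrots + avocado with both tight: 3.51 servings and 6.931 servings → $15.26.
carrots + chickpeas: intersection lies outside the first quadrant.
avocado + chickpeas with both tight: 5.274 servings and 1.232 servings → $11.80.
So the least-cost plan costs $2.34.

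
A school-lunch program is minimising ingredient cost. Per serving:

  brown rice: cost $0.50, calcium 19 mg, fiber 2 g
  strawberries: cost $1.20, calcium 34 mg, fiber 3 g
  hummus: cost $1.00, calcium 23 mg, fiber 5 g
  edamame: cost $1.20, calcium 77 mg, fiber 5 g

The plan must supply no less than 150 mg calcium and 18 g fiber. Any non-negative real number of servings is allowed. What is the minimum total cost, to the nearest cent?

$3.85

This is a tiny linear program; its minimum lies at a vertex of the feasible set. List the vertices and price them.
brown rice only: max(150/19, 18/2) = 9 servings → $4.50.
strawberries only: max(150/34, 18/3) = 6 servings → $7.20.
hummus only: max(150/23, 18/5) = 6.522 servings → $6.52.
edamame only: max(150/77, 18/5) = 3.6 servings → $4.32.
brown rice + strawberries: the both-tight solution has a negative serving — not a feasible corner.
brown rice + hummus with both tight: 6.857 servings and 0.8571 servings → $4.29.
brown rice + edamame: intersection lies outside the first quadrant.
strawberries + hummus with both tight: 3.327 servings and 1.604 servings → $5.60.
strawberries + edamame with both targets exact would need a negative amount; discard.
hummus + edamame with both tight: 2.356 servings and 1.244 servings → $3.85.
So the least-cost plan costs $3.85.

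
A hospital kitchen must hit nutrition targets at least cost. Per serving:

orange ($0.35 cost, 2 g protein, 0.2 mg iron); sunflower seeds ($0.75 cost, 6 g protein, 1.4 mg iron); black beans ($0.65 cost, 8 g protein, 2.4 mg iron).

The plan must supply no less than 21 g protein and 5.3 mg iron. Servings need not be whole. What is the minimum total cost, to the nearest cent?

$1.71

The cheapest plan sits at a corner of the feasible region — with two constraints it uses at most two foods.
orange only: max(21/2, 5.3/0.2) = 26.5 servings → $9.28.
sunflower seeds only: max(21/6, 5.3/1.4) = 3.786 servings → $2.84.
black beans only: max(21/8, 5.3/2.4) = 2.625 servings → $1.71.
orange + sunflower seeds: the both-tight solution has a negative serving — not a feasible corner.
orange + black beans with both tight: 2.5 servings and 2 servings → $2.17.
sunflower seeds + black beans with both tight: 2.5 servings and 0.75 servings → $2.36.
So the least-cost plan costs $1.71.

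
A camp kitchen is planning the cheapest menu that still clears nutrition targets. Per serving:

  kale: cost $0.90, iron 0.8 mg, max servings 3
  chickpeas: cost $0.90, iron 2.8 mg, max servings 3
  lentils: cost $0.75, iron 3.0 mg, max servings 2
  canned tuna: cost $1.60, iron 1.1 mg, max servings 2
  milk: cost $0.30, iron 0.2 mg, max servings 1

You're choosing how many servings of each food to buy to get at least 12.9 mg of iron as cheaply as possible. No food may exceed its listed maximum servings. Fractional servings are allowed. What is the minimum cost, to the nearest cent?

Cost per mg of iron: lentils $0.2500, chickpeas $0.3214, kale $1.1250, canned tuna $1.4545, milk $1.5000.
Take 2 servings of lentils: +6.0 mg iron for $1.50 (total $1.50, still need 6.9 mg).
Take 2.464 servings of chickpeas: +6.9 mg iron for $2.22 (total $3.72, still need 0.0 mg).
Greedy by cheapest-per-mg is optimal for a single linear constraint, so the minimum cost is $3.72.

$3.72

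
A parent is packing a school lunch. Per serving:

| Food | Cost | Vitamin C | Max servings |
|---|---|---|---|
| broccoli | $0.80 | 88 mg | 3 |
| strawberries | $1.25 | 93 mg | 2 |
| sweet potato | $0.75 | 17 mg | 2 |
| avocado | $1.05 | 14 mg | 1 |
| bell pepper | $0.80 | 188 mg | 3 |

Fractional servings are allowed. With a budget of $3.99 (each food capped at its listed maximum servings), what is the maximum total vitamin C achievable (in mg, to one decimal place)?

Vitamin C per dollar: bell pepper 235, broccoli 110, strawberries 74.4, sweet potato 22.67, avocado 13.33.
Take 3 servings of bell pepper: spends $2.40, +564.0 mg vitamin C (running total 564.0 mg).
Take 1.988 servings of broccoli: spends $1.59, +174.9 mg vitamin C (running total 738.9 mg).
Greedy by best ratio exhausts the cost allowance optimally: 738.9 mg.

738.9 mg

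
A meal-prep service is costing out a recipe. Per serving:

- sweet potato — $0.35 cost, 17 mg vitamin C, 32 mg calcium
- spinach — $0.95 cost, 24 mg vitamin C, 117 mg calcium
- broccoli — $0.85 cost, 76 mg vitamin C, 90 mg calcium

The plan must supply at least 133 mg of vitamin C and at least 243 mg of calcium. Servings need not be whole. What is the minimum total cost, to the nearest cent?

For a min-cost LP with two ≥-constraints, a basic feasible solution has at most two positive variables.
sweet potato only: max(133/17, 243/32) = 7.824 servings → $2.74.
spinach only: max(133/24, 243/117) = 5.542 servings → $5.26.
broccoli only: max(133/76, 243/90) = 2.7 servings → $2.29.
sweet potato + spinach with both targets exact would need a negative amount; discard.
sweet potato + broccoli with both tight: 7.204 servings and 0.1386 servings → $2.64.
spinach + broccoli with both tight: 0.9652 servings and 1.445 servings → $2.15.
So the least-cost plan costs $2.15.

$2.15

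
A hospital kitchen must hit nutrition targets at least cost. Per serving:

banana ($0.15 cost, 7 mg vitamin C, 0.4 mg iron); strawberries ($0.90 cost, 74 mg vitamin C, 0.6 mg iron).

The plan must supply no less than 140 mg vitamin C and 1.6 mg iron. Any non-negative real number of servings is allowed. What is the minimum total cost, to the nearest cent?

For a min-cost LP with two ≥-constraints, a basic feasible solution has at most two positive variables.
banana only: max(140/7, 1.6/0.4) = 20 servings → $3.00.
strawberries only: max(140/74, 1.6/0.6) = 2.667 servings → $2.40.
banana + strawberries with both tight: 1.354 servings and 1.764 servings → $1.79.
The minimum over all feasible corners is $1.79.

$1.79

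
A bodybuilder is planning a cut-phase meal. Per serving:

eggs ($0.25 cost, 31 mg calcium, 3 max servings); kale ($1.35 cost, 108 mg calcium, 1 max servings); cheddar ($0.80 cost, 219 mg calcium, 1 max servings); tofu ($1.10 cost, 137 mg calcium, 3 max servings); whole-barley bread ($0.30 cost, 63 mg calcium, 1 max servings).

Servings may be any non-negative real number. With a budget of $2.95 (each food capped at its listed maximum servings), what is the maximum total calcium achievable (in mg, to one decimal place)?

Calcium per dollar: cheddar 273.8, whole-barley bread 210, tofu 124.5, eggs 124, kale 80.
Take 1 serving of cheddar: spends $0.80, +219.0 mg calcium (running total 219.0 mg).
Take 1 serving of whole-barley bread: spends $0.30, +63.0 mg calcium (running total 282.0 mg).
Take 1.682 servings of tofu: spends $1.85, +230.4 mg calcium (running total 512.4 mg).
Filling greedily by calcium-per-dollar is optimal for one linear limit, giving 512.4 mg.

512.4 mg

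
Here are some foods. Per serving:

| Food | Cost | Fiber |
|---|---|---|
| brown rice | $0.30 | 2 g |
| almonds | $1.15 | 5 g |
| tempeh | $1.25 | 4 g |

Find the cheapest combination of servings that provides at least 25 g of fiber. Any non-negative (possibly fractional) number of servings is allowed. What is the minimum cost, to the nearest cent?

Cost per g of fiber: brown rice $0.1500, almonds $0.2300, tempeh $0.3125.
With no serving limits, use only brown rice: 25 g / 2 g = 12.5 servings × $0.30 = $3.75.

$3.75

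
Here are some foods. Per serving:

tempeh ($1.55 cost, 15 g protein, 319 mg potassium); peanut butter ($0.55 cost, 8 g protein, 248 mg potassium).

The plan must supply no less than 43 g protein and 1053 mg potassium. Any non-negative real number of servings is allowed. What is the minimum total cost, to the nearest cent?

This is a tiny linear program; its minimum lies at a vertex of the feasible set. List the vertices and price them.
tempeh only: max(43/15, 1053/319) = 3.301 servings → $5.12.
peanut butter only: max(43/8, 1053/248) = 5.375 servings → $2.96.
tempeh + peanut butter with both tight: 1.918 servings and 1.779 servings → $3.95.
Cheapest feasible corner: $2.96.

$2.96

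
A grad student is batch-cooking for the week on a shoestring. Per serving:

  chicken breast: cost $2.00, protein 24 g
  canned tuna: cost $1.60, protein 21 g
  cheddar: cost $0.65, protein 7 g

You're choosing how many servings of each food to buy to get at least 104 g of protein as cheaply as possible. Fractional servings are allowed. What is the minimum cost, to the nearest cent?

Cost per g of protein: canned tuna $0.0762, chicken breast $0.0833, cheddar $0.0929.
With no serving limits, use only canned tuna: 104 g / 21 g = 4.952 servings × $1.60 = $7.92.

$7.92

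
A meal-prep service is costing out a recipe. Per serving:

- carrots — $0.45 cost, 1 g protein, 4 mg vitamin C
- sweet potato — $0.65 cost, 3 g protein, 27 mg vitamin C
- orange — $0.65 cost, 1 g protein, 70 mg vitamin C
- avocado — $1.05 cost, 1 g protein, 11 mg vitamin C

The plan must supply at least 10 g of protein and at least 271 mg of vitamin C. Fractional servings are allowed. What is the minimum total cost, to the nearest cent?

$3.45

carrots only: max(10/1, 271/4) = 67.75 servings → $30.49.
sweet potato only: max(10/3, 271/27) = 10.04 servings → $6.52.
orange only: max(10/1, 271/70) = 10 servings → $6.50.
avocado only: max(10/1, 271/11) = 24.64 servings → $25.87.
carrots + sweet potato: intersection lies outside the first quadrant.
carrots + orange with both tight: 6.5 servings and 3.5 servings → $5.20.
carrots + avocado with both targets exact would need a negative amount; discard.
sweet potato + orange with both tight: 2.344 servings and 2.967 servings → $3.45.
sweet potato + avocado: intersection lies outside the first quadrant.
orange + avocado with both tight: 2.729 servings and 7.271 servings → $9.41.
So the least-cost plan costs $3.45.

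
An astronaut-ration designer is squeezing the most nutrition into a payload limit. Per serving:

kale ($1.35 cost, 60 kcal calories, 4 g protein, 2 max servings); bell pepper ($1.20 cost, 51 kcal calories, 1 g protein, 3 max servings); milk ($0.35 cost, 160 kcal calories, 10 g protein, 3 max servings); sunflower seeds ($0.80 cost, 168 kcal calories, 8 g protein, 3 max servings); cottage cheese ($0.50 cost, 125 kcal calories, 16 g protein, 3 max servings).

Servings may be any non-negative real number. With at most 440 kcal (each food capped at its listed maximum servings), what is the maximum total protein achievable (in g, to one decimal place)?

52.3 g

Protein per kcal: cottage cheese 0.128, kale 0.06667, milk 0.0625, sunflower seeds 0.04762, bell pepper 0.01961.
Take 3 servings of cottage cheese: uses 375 kcal, +48.0 g protein (running total 48.0 g).
Take 1.083 servings of kale: uses 65 kcal, +4.3 g protein (running total 52.3 g).
Filling greedily by protein-per-kcal is optimal for one linear limit, giving 52.3 g.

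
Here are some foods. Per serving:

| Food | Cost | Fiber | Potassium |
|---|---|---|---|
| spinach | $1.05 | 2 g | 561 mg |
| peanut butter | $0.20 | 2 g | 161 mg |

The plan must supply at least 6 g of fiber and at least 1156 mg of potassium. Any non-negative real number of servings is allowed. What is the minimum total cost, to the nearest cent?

$1.44

Check every corner: each single food scaled to meet both minima, and each pair solved so both constraints bind.
spinach only: max(6/2, 1156/561) = 3 servings → $3.15.
peanut butter only: max(6/2, 1156/161) = 7.18 servings → $1.44.
spinach + peanut butter with both tight: 1.683 servings and 1.317 servings → $2.03.
The minimum over all feasible corners is $1.44.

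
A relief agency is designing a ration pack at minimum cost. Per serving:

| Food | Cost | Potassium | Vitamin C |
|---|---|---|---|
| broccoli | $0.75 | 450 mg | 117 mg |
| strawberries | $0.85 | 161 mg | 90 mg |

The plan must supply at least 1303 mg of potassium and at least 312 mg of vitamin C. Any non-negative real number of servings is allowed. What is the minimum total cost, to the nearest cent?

$2.17

At the optimum either one food covers both requirements or two foods hit both targets exactly; no other combination can be cheaper.
broccoli only: max(1303/450, 312/117) = 2.896 servings → $2.17.
strawberries only: max(1303/161, 312/90) = 8.093 servings → $6.88.
broccoli + strawberries: the both-tight solution has a negative serving — not a feasible corner.
So the least-cost plan costs $2.17.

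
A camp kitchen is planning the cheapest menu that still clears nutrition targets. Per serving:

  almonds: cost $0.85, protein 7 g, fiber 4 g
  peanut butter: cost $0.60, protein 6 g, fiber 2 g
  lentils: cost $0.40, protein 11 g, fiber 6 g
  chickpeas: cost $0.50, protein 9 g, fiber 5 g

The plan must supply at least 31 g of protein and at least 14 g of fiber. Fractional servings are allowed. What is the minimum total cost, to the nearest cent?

$1.13

At the optimum either one food covers both requirements or two foods hit both targets exactly; no other combination can be cheaper.
almonds only: max(31/7, 14/4) = 4.429 servings → $3.76.
peanut butter only: max(31/6, 14/2) = 7 servings → $4.20.
lentils only: max(31/11, 14/6) = 2.818 servings → $1.13.
chickpeas only: max(31/9, 14/5) = 3.444 servings → $1.72.
almonds + peanut butter with both tight: 2.2 servings and 2.6 servings → $3.43.
almonds + lentils: the both-tight solution has a negative serving — not a feasible corner.
almonds + chickpeas: intersection lies outside the first quadrant.
peanut butter + lentils with both tight: 2.286 servings and 1.571 servings → $2.00.
peanut butter + chickpeas with both tight: 2.417 servings and 1.833 servings → $2.37.
lentils + chickpeas: intersection lies outside the first quadrant.
The minimum over all feasible corners is $1.13.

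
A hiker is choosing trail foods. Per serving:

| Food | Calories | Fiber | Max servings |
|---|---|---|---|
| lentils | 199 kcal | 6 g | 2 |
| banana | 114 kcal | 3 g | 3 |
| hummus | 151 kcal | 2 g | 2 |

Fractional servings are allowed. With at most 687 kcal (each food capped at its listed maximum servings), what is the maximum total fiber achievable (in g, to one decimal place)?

Fiber per kcal: lentils 0.03015, banana 0.02632, hummus 0.01325.
Take 2 servings of lentils: uses 398 kcal, +12.0 g fiber (running total 12.0 g).
Take 2.535 servings of banana: uses 289 kcal, +7.6 g fiber (running total 19.6 g).
Filling greedily by fiber-per-kcal is optimal for one linear limit, giving 19.6 g.

19.6 g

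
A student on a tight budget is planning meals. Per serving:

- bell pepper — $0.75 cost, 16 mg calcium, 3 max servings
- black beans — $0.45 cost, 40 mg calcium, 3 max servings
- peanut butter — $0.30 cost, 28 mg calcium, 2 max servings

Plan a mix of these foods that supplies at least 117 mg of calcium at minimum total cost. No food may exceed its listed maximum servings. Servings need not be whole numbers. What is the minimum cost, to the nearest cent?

Cost per mg of calcium: peanut butter $0.0107, black beans $0.0112, bell pepper $0.0469.
Take 2 servings of peanut butter: +56.0 mg calcium for $0.60 (total $0.60, still need 61.0 mg).
Take 1.525 servings of black beans: +61.0 mg calcium for $0.69 (total $1.29, still need 0.0 mg).
Filling from the cheapest source first is optimal under one linear minimum: $1.29.

$1.29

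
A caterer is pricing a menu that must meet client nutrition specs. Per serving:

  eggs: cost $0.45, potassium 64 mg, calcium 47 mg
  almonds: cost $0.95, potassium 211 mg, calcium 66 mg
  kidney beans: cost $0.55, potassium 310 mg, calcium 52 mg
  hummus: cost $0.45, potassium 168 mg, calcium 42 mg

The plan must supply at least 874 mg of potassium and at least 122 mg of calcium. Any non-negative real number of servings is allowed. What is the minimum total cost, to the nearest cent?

An LP optimum is at a vertex; with two nutrient constraints at most two foods are used. Check each candidate.
eggs only: max(874/64, 122/47) = 13.66 servings → $6.15.
almonds only: max(874/211, 122/66) = 4.142 servings → $3.94.
kidney beans only: max(874/310, 122/52) = 2.819 servings → $1.55.
hummus only: max(874/168, 122/42) = 5.202 servings → $2.34.
eggs + almonds with both targets exact would need a negative amount; discard.
eggs + kidney beans: intersection lies outside the first quadrant.
eggs + hummus: intersection lies outside the first quadrant.
almonds + kidney beans: the both-tight solution has a negative serving — not a feasible corner.
almonds + hummus: intersection lies outside the first quadrant.
kidney beans + hummus: intersection lies outside the first quadrant.
Cheapest feasible corner: $1.55.

$1.55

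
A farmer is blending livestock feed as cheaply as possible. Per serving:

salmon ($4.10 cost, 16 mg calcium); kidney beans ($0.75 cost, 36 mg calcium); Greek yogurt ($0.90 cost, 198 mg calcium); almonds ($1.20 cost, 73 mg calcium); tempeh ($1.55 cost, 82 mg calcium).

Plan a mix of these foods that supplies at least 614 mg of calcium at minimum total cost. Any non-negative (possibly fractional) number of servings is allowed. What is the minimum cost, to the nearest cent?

Cost per mg of calcium: Greek yogurt $0.0045, almonds $0.0164, tempeh $0.0189, kidney beans $0.0208, salmon $0.2562.
With no serving limits, use only Greek yogurt: 614 mg / 198 mg = 3.101 servings × $0.90 = $2.79.

$2.79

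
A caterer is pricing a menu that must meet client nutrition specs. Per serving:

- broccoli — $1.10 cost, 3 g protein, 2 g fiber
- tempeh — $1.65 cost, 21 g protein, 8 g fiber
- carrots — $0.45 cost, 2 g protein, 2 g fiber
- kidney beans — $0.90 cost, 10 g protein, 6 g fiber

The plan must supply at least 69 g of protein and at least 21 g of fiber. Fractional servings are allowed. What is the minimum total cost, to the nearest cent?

$5.42

Check every corner: each single food scaled to meet both minima, and each pair solved so both constraints bind.
broccoli only: max(69/3, 21/2) = 23 servings → $25.30.
tempeh only: max(69/21, 21/8) = 3.286 servings → $5.42.
carrots only: max(69/2, 21/2) = 34.5 servings → $15.53.
kidney beans only: max(69/10, 21/6) = 6.9 servings → $6.21.
broccoli + tempeh: the both-tight solution has a negative serving — not a feasible corner.
broccoli + carrots: the both-tight solution has a negative serving — not a feasible corner.
broccoli + kidney beans: intersection lies outside the first quadrant.
tempeh + carrots: the both-tight solution has a negative serving — not a feasible corner.
tempeh + kidney beans: the both-tight solution has a negative serving — not a feasible corner.
carrots + kidney beans: the both-tight solution has a negative serving — not a feasible corner.
Cheapest feasible corner: $5.42.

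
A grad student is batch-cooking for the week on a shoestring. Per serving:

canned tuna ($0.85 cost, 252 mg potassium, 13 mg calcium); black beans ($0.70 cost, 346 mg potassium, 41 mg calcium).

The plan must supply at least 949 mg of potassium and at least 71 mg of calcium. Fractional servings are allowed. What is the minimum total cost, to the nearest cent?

For a min-cost LP with two ≥-constraints, a basic feasible solution has at most two positive variables.
canned tuna only: max(949/252, 71/13) = 5.462 servings → $4.64.
black beans only: max(949/346, 71/41) = 2.743 servings → $1.92.
canned tuna + black beans with both tight: 2.459 servings and 0.9522 servings → $2.76.
Cheapest feasible corner: $1.92.

$1.92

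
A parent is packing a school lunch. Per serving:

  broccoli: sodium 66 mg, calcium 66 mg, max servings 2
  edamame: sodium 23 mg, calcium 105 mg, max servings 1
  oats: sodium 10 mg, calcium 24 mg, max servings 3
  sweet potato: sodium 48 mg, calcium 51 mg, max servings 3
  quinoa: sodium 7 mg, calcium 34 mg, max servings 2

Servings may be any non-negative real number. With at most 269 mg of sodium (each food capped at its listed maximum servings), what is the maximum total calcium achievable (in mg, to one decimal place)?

456.0 mg

Calcium per mg sodium: quinoa 4.857, edamame 4.565, oats 2.4, sweet potato 1.062, broccoli 1.
Take 2 servings of quinoa: uses 14 mg sodium, +68.0 mg calcium (running total 68.0 mg).
Take 1 serving of edamame: uses 23 mg sodium, +105.0 mg calcium (running total 173.0 mg).
Take 3 servings of oats: uses 30 mg sodium, +72.0 mg calcium (running total 245.0 mg).
Take 3 servings of sweet potato: uses 144 mg sodium, +153.0 mg calcium (running total 398.0 mg).
Take 0.8788 servings of broccoli: uses 58 mg sodium, +58.0 mg calcium (running total 456.0 mg).
Greedy by best ratio exhausts the sodium allowance optimally: 456.0 mg.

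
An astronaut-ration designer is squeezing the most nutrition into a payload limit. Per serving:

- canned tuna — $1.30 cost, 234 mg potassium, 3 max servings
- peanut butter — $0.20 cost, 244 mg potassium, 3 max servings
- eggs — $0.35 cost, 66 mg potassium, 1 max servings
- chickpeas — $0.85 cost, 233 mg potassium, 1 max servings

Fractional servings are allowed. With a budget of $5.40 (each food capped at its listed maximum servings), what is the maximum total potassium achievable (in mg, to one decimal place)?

1679.0 mg

Potassium per dollar: peanut butter 1220, chickpeas 274.1, eggs 188.6, canned tuna 180.
Take 3 servings of peanut butter: spends $0.60, +732.0 mg potassium (running total 732.0 mg).
Take 1 serving of chickpeas: spends $0.85, +233.0 mg potassium (running total 965.0 mg).
Take 1 serving of eggs: spends $0.35, +66.0 mg potassium (running total 1031.0 mg).
Take 2.769 servings of canned tuna: spends $3.60, +648.0 mg potassium (running total 1679.0 mg).
Filling greedily by potassium-per-dollar is optimal for one linear limit, giving 1679.0 mg.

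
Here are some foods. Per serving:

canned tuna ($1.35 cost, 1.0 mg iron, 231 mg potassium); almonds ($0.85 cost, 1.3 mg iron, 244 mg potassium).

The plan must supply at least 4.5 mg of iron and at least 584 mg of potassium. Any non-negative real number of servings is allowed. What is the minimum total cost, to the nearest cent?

$2.94

With two linear requirements the optimum uses one or two foods; enumerate the corners.
canned tuna only: max(4.5/1.0, 584/231) = 4.5 servings → $6.08.
almonds only: max(4.5/1.3, 584/244) = 3.462 servings → $2.94.
canned tuna + almonds: intersection lies outside the first quadrant.
The minimum over all feasible corners is $2.94.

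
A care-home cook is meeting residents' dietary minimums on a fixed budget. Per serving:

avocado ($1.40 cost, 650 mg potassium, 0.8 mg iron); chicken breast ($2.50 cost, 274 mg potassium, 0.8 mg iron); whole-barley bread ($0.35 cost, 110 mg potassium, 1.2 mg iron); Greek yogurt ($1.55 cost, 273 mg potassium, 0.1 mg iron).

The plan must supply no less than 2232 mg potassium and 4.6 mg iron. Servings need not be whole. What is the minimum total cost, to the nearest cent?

$5.00

The cheapest plan sits at a corner of the feasible region — with two constraints it uses at most two foods.
avocado only: max(2232/650, 4.6/0.8) = 5.75 servings → $8.05.
chicken breast only: max(2232/274, 4.6/0.8) = 8.146 servings → $20.36.
whole-barley bread only: max(2232/110, 4.6/1.2) = 20.29 servings → $7.10.
Greek yogurt only: max(2232/273, 4.6/0.1) = 46 servings → $71.30.
avocado + chicken breast with both tight: 1.746 servings and 4.004 servings → $12.45.
avocado + whole-barley bread with both tight: 3.139 servings and 1.74 servings → $5.00.
avocado + Greek yogurt: intersection lies outside the first quadrant.
chicken breast + whole-barley bread with both targets exact would need a negative amount; discard.
chicken breast + Greek yogurt with both tight: 5.406 servings and 2.75 servings → $17.78.
whole-barley bread + Greek yogurt with both tight: 3.262 servings and 6.862 servings → $11.78.
The minimum over all feasible corners is $5.00.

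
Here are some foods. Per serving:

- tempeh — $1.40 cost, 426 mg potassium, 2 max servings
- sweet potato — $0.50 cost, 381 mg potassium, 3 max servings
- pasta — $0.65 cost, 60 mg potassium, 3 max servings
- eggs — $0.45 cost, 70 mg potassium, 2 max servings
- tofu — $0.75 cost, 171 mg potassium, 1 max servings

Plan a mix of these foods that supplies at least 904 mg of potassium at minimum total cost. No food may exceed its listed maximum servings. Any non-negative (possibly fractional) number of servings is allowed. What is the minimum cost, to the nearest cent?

$1.19

Cost per mg of potassium: sweet potato $0.0013, tempeh $0.0033, tofu $0.0044, eggs $0.0064, pasta $0.0108.
Take 2.373 servings of sweet potato: +904.0 mg potassium for $1.19 (total $1.19, still need 0.0 mg).
Filling from the cheapest source first is optimal under one linear minimum: $1.19.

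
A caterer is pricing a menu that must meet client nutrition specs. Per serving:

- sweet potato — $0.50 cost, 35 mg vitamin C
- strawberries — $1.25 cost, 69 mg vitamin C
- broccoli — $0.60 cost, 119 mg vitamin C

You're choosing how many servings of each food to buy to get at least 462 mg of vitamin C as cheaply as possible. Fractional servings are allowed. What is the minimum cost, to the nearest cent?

$2.33

Cost per mg of vitamin C: broccoli $0.0050, sweet potato $0.0143, strawberries $0.0181.
With no serving limits, use only broccoli: 462 mg / 119 mg = 3.882 servings × $0.60 = $2.33.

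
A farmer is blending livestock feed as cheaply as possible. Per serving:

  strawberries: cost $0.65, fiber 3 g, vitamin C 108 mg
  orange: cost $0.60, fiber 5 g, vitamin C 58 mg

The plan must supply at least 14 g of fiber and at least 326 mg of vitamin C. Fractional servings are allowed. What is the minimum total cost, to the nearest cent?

$2.33

This is a tiny linear program; its minimum lies at a vertex of the feasible set. List the vertices and price them.
strawberries only: max(14/3, 326/108) = 4.667 servings → $3.03.
orange only: max(14/5, 326/58) = 5.621 servings → $3.37.
strawberries + orange with both tight: 2.235 servings and 1.459 servings → $2.33.
The minimum over all feasible corners is $2.33.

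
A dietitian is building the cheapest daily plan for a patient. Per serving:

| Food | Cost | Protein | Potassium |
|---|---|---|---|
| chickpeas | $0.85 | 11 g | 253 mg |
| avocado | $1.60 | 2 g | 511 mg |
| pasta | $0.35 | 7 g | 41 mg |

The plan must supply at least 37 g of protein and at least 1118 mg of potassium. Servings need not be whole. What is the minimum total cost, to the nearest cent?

$3.69

chickpeas only: max(37/11, 1118/253) = 4.419 servings → $3.76.
avocado only: max(37/2, 1118/511) = 18.5 servings → $29.60.
pasta only: max(37/7, 1118/41) = 27.27 servings → $9.54.
chickpeas + avocado with both tight: 3.259 servings and 0.5742 servings → $3.69.
chickpeas + pasta with both targets exact would need a negative amount; discard.
avocado + pasta with both tight: 1.805 servings and 4.77 servings → $4.56.
Cheapest feasible corner: $3.69.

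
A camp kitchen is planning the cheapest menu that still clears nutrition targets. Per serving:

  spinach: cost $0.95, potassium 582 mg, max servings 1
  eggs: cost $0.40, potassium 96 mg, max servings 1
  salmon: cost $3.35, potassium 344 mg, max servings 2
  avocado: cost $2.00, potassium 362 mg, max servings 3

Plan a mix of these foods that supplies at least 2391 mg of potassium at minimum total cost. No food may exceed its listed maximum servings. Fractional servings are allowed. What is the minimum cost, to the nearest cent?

$13.46

Cost per mg of potassium: spinach $0.0016, eggs $0.0042, avocado $0.0055, salmon $0.0097.
Take 1 serving of spinach: +582.0 mg potassium for $0.95 (total $0.95, still need 1809.0 mg).
Take 1 serving of eggs: +96.0 mg potassium for $0.40 (total $1.35, still need 1713.0 mg).
Take 3 servings of avocado: +1086.0 mg potassium for $6.00 (total $7.35, still need 627.0 mg).
Take 1.823 servings of salmon: +627.0 mg potassium for $6.11 (total $13.46, still need 0.0 mg).
Greedy by cheapest-per-mg is optimal for a single linear constraint, so the minimum cost is $13.46.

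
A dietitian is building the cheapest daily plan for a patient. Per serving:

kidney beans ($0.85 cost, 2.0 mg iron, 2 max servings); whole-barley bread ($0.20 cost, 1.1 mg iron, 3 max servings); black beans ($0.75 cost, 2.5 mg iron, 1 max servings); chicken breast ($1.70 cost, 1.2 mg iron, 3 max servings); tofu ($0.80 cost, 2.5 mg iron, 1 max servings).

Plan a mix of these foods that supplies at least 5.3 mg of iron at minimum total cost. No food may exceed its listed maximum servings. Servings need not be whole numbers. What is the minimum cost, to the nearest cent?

$1.20

Cost per mg of iron: whole-barley bread $0.1818, black beans $0.3000, tofu $0.3200, kidney beans $0.4250, chicken breast $1.4167.
Take 3 servings of whole-barley bread: +3.3 mg iron for $0.60 (total $0.60, still need 2.0 mg).
Take 0.8 servings of black beans: +2.0 mg iron for $0.60 (total $1.20, still need 0.0 mg).
Filling from the cheapest source first is optimal under one linear minimum: $1.20.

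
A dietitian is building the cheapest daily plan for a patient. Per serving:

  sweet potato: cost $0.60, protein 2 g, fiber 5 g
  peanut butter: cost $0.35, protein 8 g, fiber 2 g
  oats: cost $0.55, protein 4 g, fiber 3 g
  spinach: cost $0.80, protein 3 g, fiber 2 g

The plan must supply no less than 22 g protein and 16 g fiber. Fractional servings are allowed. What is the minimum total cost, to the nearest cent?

Compare the cost at each extreme point of the feasible region.
sweet potato only: max(22/2, 16/5) = 11 servings → $6.60.
peanut butter only: max(22/8, 16/2) = 8 servings → $2.80.
oats only: max(22/4, 16/3) = 5.5 servings → $3.02.
spinach only: max(22/3, 16/2) = 8 servings → $6.40.
sweet potato + peanut butter with both tight: 2.333 servings and 2.167 servings → $2.16.
sweet potato + oats: intersection lies outside the first quadrant.
sweet potato + spinach with both tight: 0.3636 servings and 7.091 servings → $5.89.
peanut butter + oats with both tight: 0.125 servings and 5.25 servings → $2.93.
peanut butter + spinach: intersection lies outside the first quadrant.
oats + spinach with both tight: 4 servings and 2 servings → $3.80.
The minimum over all feasible corners is $2.16.

$2.16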